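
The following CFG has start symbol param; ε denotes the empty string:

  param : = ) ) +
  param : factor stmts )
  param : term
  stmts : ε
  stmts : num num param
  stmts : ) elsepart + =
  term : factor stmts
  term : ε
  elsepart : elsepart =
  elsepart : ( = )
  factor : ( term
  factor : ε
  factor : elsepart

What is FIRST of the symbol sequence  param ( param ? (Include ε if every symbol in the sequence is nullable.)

Add FIRST(param)\{ε} = { (, ), =, num }; param is nullable, continue.
( is a terminal; add {(} and stop.

{ (, ), =, num }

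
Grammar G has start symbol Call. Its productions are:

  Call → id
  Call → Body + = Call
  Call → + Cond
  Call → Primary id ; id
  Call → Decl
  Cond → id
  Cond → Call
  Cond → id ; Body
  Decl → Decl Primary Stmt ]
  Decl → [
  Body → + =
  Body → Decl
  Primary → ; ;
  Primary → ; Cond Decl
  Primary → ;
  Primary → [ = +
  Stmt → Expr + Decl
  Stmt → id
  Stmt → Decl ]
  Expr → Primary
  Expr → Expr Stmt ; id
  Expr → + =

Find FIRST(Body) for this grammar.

Body → + = contributes {+}.
From Body → Decl: add FIRST(Decl) = { [ }.
Union: FIRST(Body) = { +, [ }.

{ +, [ }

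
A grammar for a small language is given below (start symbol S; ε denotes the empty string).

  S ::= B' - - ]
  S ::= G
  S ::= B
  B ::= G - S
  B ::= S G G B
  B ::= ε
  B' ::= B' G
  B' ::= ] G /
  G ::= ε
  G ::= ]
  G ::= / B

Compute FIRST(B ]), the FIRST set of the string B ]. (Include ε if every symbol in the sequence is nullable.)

{ -, /, ] }

Add FIRST(B)\{ε} = { -, /, ] }; B is nullable, continue.
] is a terminal; add {]} and stop.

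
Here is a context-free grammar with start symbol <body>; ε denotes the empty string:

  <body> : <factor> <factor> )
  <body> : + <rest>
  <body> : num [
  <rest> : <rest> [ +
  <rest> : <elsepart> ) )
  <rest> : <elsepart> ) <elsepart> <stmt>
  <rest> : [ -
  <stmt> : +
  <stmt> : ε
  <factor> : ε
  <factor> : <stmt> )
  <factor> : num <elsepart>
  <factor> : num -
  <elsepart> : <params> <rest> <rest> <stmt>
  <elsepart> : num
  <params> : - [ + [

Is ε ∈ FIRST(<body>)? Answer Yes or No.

No

Nullable nonterminals: <factor>, <stmt>.
No production of <body> has an RHS whose symbols are all nullable, so <body> is not nullable.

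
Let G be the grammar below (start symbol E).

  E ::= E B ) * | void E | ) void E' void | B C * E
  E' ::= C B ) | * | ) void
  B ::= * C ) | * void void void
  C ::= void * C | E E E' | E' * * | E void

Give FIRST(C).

C ::= void * C contributes {void}.
From C ::= E E E': add FIRST(E) = { ), *, void }.
From C ::= E' * *: add FIRST(E') = { ), *, void }.
From C ::= E void: add FIRST(E) = { ), *, void }.
Union: FIRST(C) = { ), *, void }.

{ ), *, void }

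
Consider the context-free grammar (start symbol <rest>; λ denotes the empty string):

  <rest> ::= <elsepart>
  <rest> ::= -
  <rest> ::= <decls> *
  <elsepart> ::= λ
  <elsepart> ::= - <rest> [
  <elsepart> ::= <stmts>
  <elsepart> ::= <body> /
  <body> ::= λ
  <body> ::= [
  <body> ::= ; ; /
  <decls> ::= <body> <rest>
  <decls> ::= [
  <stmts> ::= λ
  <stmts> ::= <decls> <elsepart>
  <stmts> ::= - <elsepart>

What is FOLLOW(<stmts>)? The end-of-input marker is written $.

In <elsepart> ::= <stmts>: <stmts> is at the end, add FOLLOW(<elsepart>) = { $, *, -, /, ;, [ }.
Union: FOLLOW(<stmts>) = { $, *, -, /, ;, [ }.

{ $, *, -, /, ;, [ }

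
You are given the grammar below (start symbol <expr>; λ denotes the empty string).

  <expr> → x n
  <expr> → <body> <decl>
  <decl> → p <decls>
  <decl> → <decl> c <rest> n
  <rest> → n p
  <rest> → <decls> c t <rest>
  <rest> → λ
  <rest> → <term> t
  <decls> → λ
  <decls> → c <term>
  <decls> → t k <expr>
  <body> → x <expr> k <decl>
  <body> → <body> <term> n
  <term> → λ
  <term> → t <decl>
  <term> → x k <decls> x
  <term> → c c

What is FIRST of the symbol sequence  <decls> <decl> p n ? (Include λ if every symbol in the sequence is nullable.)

{ c, p, t }

Add FIRST(<decls>)\{λ} = { c, t }; <decls> is nullable, continue.
Add FIRST(<decl>) = { p }; <decl> is not nullable, stop.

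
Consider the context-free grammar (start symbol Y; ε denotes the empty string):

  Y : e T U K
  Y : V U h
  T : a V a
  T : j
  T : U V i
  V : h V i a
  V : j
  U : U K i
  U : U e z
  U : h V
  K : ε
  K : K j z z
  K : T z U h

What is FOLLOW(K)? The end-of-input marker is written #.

{ #, i, j }

In Y : e T U K: K is at the end, add FOLLOW(Y) = { # }.
In U : U K i: add FIRST(i) = { i }.
In K : K j z z: add FIRST(j z z) = { j }.
Union: FOLLOW(K) = { #, i, j }.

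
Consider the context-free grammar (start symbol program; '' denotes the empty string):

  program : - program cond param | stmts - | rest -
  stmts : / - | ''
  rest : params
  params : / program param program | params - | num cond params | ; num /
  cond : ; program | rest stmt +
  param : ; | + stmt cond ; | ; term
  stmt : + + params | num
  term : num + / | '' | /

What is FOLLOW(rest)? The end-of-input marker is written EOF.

In program : rest -: add FIRST(-) = { - }.
In cond : rest stmt +: add FIRST(stmt +) = { +, num }.
Union: FOLLOW(rest) = { +, -, num }.

{ +, -, num }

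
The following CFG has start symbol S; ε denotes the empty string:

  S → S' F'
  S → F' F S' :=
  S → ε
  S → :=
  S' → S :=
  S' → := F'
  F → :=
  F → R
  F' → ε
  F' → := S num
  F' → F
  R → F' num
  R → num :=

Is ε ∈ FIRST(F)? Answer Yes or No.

Nullable nonterminals: F', S.
No production of F has an RHS whose symbols are all nullable, so F is not nullable.

No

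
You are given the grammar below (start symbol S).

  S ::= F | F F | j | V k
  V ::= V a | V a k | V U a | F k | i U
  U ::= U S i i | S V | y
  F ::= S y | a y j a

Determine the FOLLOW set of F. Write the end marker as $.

In S ::= F: F is at the end, add FOLLOW(S) = { $, a, i, j, y }.
In S ::= F F: add FIRST(F) = { a, i, j }.
In S ::= F F: F is at the end, add FOLLOW(S) = { $, a, i, j, y }.
In V ::= F k: add FIRST(k) = { k }.
Union: FOLLOW(F) = { $, a, i, j, k, y }.

{ $, a, i, j, k, y }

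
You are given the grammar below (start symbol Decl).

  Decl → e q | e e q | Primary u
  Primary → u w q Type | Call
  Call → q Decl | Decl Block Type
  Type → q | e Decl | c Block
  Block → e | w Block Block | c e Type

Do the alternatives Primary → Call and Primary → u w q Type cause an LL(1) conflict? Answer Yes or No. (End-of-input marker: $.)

FIRST(Call) = { e, q, u } and FIRST(u w q Type) = { u }.
Both contain u, so the two alternatives are not disjoint — LL(1) conflict.

Yes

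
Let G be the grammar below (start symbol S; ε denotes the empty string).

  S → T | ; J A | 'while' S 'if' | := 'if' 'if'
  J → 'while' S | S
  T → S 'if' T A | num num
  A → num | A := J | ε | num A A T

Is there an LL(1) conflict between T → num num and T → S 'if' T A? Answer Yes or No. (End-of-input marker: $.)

FIRST(num num) = { num } and FIRST(S 'if' T A) = { 'while', :=, ;, num }.
Both contain num, so the two alternatives are not disjoint — LL(1) conflict.

Yes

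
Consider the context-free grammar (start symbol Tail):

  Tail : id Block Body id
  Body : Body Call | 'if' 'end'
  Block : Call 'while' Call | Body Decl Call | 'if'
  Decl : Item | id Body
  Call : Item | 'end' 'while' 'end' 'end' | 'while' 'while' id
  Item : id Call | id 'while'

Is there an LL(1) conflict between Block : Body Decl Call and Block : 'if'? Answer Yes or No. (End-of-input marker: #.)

Yes

FIRST(Body Decl Call) = { 'if' } and FIRST('if') = { 'if' }.
Both contain 'if', so the two alternatives are not disjoint — LL(1) conflict.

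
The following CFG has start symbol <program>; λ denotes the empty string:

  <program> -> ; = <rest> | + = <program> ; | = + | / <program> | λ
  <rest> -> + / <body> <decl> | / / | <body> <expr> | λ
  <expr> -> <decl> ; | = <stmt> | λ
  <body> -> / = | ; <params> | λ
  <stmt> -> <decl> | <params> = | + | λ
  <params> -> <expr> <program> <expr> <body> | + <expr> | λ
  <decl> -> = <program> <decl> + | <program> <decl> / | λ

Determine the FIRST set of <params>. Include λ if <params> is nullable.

From <params> -> <expr> <program> <expr> <body>: <expr>, <program>, <expr>, <body> nullable, take FIRST(<expr>) ∪ FIRST(<program>) ∪ FIRST(<expr>) ∪ FIRST(<body>) = { +, /, ;, = }; also λ since the whole RHS is nullable.
<params> -> + <expr> contributes {+}.
<params> -> λ contributes λ.
Union: FIRST(<params>) = { +, /, ;, =, λ }.

{ +, /, ;, =, λ }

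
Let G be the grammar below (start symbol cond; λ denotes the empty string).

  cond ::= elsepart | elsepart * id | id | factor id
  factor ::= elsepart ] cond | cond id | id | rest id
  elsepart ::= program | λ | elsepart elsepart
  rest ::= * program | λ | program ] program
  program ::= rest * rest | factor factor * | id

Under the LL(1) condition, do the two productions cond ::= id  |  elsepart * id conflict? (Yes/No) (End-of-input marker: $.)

Yes

FIRST(id) = { id } and FIRST(elsepart * id) = { *, ], id }.
Both contain id, so the two alternatives are not disjoint — LL(1) conflict.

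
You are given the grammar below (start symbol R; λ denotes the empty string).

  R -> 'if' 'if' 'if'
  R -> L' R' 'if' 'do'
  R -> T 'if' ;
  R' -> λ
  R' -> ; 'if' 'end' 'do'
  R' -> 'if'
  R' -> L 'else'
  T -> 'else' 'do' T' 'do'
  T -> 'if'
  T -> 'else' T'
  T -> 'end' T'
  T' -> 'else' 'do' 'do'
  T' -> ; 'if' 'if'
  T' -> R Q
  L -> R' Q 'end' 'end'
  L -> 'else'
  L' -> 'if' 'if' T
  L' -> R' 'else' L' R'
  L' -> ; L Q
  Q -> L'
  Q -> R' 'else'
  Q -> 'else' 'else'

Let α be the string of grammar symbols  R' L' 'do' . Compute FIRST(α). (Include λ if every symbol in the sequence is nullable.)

{ 'else', 'if', ; }

Add FIRST(R')\{λ} = { 'else', 'if', ; }; R' is nullable, continue.
Add FIRST(L') = { 'else', 'if', ; }; L' is not nullable, stop.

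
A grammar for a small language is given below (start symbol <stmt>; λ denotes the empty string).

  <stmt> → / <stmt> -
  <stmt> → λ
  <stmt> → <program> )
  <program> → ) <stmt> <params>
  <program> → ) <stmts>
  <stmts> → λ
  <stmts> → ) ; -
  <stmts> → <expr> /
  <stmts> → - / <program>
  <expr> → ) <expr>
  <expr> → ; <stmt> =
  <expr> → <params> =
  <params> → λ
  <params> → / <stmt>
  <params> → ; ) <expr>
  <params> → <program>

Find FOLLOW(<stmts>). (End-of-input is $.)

{ ), = }

In <program> → ) <stmts>: <stmts> is at the end, add FOLLOW(<program>) = { ), = }.
Union: FOLLOW(<stmts>) = { ), = }.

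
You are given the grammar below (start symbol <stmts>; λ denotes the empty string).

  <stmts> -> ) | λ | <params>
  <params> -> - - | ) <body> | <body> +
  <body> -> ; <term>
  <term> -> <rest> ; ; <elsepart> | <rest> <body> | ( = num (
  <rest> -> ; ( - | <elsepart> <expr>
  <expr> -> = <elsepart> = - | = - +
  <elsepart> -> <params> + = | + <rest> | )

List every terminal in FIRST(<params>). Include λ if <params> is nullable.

<params> -> - - contributes {-}.
<params> -> ) <body> contributes {)}.
From <params> -> <body> +: add FIRST(<body>) = { ; }.
Union: FIRST(<params>) = { ), -, ; }.

{ ), -, ; }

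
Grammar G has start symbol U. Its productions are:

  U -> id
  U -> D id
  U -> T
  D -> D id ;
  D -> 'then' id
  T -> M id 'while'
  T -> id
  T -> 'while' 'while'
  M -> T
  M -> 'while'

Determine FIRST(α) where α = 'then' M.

{ 'then' }

'then' is a terminal; add {'then'} and stop.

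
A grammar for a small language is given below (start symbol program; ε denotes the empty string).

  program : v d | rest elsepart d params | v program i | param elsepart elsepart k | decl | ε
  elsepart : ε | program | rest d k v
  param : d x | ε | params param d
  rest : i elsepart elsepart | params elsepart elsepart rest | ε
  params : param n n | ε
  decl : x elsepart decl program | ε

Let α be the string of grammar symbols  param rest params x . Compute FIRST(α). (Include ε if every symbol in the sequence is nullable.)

{ d, i, k, n, v, x }

Add FIRST(param)\{ε} = { d, n }; param is nullable, continue.
Add FIRST(rest)\{ε} = { d, i, k, n, v, x }; rest is nullable, continue.
Add FIRST(params)\{ε} = { d, n }; params is nullable, continue.
x is a terminal; add {x} and stop.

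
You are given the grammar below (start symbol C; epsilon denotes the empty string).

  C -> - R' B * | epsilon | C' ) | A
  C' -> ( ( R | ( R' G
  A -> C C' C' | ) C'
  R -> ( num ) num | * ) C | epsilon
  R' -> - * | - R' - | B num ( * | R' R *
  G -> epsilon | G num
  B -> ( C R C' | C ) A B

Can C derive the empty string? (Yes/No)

Yes

C has an epsilon-production, so C ⇒ epsilon.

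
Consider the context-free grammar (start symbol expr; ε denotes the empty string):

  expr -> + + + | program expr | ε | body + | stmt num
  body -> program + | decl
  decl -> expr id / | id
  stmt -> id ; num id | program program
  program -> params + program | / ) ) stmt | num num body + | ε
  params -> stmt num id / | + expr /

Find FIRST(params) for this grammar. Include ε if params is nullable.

{ +, /, id, num }

From params -> stmt num id /: stmt nullable, take FIRST(stmt) ∪ {num} = { +, /, id, num }.
params -> + expr / contributes {+}.
Union: FIRST(params) = { +, /, id, num }.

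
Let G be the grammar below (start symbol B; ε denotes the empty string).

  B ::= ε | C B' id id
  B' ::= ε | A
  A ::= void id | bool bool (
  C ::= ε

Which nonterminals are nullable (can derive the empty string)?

{ B, B', C }

Directly nullable (have an ε-production): B, B', C.
No other nonterminal has a production whose RHS symbols are all nullable.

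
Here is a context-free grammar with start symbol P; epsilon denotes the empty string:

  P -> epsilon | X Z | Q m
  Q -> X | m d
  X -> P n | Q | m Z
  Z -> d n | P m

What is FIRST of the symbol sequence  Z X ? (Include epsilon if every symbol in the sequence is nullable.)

{ d, m, n }

Add FIRST(Z) = { d, m, n }; Z is not nullable, stop.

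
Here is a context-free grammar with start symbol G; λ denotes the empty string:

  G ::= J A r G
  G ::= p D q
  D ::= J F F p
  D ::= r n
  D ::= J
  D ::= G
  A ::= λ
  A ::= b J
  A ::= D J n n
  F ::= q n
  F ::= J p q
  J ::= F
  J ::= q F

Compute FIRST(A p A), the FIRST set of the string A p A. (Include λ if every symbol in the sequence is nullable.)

{ b, p, q, r }

Add FIRST(A)\{λ} = { b, p, q, r }; A is nullable, continue.
p is a terminal; add {p} and stop.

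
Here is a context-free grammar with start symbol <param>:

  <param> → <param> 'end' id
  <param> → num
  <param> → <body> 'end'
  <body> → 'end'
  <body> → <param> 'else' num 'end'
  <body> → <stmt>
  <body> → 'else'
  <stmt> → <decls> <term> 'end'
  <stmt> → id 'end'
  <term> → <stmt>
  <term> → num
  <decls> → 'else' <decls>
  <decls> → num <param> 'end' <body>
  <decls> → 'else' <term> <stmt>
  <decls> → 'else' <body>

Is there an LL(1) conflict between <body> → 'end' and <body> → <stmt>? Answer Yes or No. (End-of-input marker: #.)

FIRST('end') = { 'end' } and FIRST(<stmt>) = { 'else', id, num }.
The FIRST sets are disjoint and neither alternative is nullable — no conflict.

No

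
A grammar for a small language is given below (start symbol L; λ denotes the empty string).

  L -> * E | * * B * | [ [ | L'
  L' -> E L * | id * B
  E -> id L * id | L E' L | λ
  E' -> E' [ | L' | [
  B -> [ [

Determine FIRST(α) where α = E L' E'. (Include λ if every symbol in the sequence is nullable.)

Add FIRST(E)\{λ} = { *, [, id }; E is nullable, continue.
Add FIRST(L') = { *, [, id }; L' is not nullable, stop.

{ *, [, id }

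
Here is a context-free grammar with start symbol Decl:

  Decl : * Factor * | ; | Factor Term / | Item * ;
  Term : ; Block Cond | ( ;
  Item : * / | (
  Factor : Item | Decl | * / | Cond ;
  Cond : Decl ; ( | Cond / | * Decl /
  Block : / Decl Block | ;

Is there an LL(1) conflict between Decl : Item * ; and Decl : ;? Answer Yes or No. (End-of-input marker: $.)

No

FIRST(Item * ;) = { (, * } and FIRST(;) = { ; }.
The FIRST sets are disjoint and neither alternative is nullable — no conflict.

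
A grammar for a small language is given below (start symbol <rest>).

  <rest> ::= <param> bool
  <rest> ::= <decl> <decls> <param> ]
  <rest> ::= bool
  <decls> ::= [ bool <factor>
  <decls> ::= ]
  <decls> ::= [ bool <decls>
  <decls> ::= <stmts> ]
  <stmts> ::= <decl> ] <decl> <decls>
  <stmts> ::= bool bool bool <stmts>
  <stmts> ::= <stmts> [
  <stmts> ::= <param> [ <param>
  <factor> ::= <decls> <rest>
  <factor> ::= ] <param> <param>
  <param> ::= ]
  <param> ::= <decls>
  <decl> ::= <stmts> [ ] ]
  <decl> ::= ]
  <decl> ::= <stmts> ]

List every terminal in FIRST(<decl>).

From <decl> ::= <stmts> [ ] ]: add FIRST(<stmts>) = { [, ], bool }.
<decl> ::= ] contributes {]}.
From <decl> ::= <stmts> ]: add FIRST(<stmts>) = { [, ], bool }.
Union: FIRST(<decl>) = { [, ], bool }.

{ [, ], bool }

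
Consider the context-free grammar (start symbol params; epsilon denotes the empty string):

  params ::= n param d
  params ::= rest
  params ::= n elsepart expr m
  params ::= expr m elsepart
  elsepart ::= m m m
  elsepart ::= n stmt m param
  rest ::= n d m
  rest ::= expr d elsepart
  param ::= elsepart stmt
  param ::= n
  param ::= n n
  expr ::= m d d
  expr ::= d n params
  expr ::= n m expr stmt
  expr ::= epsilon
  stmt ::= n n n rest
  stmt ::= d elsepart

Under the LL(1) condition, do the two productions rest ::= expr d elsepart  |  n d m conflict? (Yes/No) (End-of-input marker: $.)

FIRST(expr d elsepart) = { d, m, n } and FIRST(n d m) = { n }.
Both contain n, so the two alternatives are not disjoint — LL(1) conflict.

Yes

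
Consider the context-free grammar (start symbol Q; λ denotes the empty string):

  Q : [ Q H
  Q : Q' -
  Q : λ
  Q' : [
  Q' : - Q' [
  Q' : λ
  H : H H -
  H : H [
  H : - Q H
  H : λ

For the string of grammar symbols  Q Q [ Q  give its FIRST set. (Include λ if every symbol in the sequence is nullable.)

{ -, [ }

Add FIRST(Q)\{λ} = { -, [ }; Q is nullable, continue.
Add FIRST(Q)\{λ} = { -, [ }; Q is nullable, continue.
[ is a terminal; add {[} and stop.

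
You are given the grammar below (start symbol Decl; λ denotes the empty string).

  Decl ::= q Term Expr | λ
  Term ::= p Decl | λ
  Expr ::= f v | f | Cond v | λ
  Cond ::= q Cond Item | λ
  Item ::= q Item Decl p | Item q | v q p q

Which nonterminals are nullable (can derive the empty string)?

{ Cond, Decl, Expr, Term }

Directly nullable (have an λ-production): Decl, Term, Expr, Cond.
No other nonterminal has a production whose RHS symbols are all nullable.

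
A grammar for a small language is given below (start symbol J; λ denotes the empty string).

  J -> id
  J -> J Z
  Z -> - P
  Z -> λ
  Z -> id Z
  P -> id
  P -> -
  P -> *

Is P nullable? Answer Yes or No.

Nullable nonterminals: Z.
No production of P has an RHS whose symbols are all nullable, so P is not nullable.

No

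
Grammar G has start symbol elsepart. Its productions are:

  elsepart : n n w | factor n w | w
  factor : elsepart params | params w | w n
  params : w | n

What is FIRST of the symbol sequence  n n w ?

{ n }

n is a terminal; add {n} and stop.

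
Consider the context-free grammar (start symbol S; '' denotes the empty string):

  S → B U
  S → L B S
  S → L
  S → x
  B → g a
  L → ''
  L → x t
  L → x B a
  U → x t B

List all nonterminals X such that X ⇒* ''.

Directly nullable (have an ''-production): L.
S → L with every symbol nullable, so S is nullable.
No other nonterminal has a production whose RHS symbols are all nullable.

{ L, S }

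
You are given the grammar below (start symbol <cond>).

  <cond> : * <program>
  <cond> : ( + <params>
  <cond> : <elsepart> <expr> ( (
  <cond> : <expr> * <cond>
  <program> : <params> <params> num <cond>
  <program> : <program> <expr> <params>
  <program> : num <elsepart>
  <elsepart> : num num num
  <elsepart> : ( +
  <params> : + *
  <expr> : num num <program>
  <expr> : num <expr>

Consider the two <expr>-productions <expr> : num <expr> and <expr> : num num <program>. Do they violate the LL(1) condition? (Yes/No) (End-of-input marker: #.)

FIRST(num <expr>) = { num } and FIRST(num num <program>) = { num }.
Both contain num, so the two alternatives are not disjoint — LL(1) conflict.

Yes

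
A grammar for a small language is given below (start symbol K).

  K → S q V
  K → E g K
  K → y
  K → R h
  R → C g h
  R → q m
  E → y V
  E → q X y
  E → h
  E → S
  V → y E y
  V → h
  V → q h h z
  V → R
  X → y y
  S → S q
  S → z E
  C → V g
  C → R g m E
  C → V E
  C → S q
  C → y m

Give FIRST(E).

E → y V contributes {y}.
E → q X y contributes {q}.
E → h contributes {h}.
From E → S: add FIRST(S) = { z }.
Union: FIRST(E) = { h, q, y, z }.

{ h, q, y, z }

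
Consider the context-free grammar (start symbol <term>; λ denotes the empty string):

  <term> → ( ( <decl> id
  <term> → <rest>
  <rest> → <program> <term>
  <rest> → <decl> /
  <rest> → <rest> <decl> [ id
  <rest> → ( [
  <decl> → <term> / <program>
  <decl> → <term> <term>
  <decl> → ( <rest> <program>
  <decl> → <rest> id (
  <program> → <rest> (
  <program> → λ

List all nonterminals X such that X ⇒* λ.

{ <program> }

Directly nullable (have an λ-production): <program>.
No other nonterminal has a production whose RHS symbols are all nullable.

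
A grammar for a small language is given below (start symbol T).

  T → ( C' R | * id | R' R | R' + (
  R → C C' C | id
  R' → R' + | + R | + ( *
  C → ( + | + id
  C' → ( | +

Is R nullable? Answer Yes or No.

No

No nonterminal in this grammar is nullable.
No production of R has an RHS whose symbols are all nullable, so R is not nullable.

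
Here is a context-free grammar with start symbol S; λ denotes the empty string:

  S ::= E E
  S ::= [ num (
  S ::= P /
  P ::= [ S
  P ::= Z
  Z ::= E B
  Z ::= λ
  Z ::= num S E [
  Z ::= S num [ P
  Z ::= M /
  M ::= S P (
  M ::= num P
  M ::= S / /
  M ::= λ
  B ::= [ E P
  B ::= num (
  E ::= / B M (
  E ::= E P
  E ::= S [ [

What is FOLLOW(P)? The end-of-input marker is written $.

In S ::= P /: add FIRST(/) = { / }.
In Z ::= S num [ P: P is at the end, add FOLLOW(Z) = { $, (, /, [, num }.
In M ::= S P (: add FIRST(() = { ( }.
In M ::= num P: P is at the end, add FOLLOW(M) = { (, / }.
In B ::= [ E P: P is at the end, add FOLLOW(B) = { $, (, /, [, num }.
In E ::= E P: P is at the end, add FOLLOW(E) = { $, (, /, [, num }.
Union: FOLLOW(P) = { $, (, /, [, num }.

{ $, (, /, [, num }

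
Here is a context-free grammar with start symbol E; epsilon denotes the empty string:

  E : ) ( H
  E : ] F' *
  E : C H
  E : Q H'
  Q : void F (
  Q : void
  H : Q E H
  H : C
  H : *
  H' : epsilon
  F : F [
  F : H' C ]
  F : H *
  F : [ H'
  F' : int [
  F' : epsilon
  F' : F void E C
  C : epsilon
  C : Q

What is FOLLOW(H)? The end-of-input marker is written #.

In E : ) ( H: H is at the end, add FOLLOW(E) = { #, *, void }.
In E : C H: H is at the end, add FOLLOW(E) = { #, *, void }.
In H : Q E H: H is at the end, add FOLLOW(H) = { #, *, void }.
In F : H *: add FIRST(*) = { * }.
Union: FOLLOW(H) = { #, *, void }.

{ #, *, void }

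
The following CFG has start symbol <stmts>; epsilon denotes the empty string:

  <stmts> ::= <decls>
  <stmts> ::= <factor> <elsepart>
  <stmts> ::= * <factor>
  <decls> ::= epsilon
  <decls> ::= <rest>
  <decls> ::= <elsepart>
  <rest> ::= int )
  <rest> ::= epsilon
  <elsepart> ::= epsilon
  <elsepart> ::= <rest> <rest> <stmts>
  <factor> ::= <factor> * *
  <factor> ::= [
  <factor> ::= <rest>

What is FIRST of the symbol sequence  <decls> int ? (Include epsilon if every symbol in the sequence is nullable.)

Add FIRST(<decls>)\{epsilon} = { *, [, int }; <decls> is nullable, continue.
int is a terminal; add {int} and stop.

{ *, [, int }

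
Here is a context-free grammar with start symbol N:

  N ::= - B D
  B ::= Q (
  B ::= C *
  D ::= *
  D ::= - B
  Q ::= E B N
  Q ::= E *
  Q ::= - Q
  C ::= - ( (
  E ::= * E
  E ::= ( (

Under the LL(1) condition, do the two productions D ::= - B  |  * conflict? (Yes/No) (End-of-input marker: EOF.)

No

FIRST(- B) = { - } and FIRST(*) = { * }.
The FIRST sets are disjoint and neither alternative is nullable — no conflict.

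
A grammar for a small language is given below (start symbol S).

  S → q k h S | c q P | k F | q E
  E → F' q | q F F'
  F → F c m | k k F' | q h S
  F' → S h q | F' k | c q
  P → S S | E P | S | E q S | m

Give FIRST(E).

{ c, k, q }

From E → F' q: add FIRST(F') = { c, k, q }.
E → q F F' contributes {q}.
Union: FIRST(E) = { c, k, q }.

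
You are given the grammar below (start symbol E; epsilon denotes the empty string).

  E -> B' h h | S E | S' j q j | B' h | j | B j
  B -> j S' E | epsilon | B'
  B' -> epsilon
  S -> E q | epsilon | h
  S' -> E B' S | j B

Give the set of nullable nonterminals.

Directly nullable (have an epsilon-production): B, B', S.
No other nonterminal has a production whose RHS symbols are all nullable.

{ B, B', S }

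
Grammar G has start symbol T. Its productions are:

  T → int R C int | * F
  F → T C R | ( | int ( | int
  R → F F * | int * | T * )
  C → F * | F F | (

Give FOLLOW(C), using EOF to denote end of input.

In T → int R C int: add FIRST(int) = { int }.
In F → T C R: add FIRST(R) = { (, *, int }.
Union: FOLLOW(C) = { (, *, int }.

{ (, *, int }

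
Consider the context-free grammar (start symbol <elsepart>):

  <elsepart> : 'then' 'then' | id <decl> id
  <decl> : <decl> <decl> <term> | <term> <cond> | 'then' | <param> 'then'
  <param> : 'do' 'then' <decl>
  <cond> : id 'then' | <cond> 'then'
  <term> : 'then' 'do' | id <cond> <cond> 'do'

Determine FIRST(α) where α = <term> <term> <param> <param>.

{ 'then', id }

Add FIRST(<term>) = { 'then', id }; <term> is not nullable, stop.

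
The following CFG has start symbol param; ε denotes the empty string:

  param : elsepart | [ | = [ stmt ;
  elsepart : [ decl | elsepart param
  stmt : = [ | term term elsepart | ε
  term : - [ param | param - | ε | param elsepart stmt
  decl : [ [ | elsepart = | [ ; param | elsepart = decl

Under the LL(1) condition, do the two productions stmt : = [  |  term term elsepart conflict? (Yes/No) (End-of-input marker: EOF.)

FIRST(= [) = { = } and FIRST(term term elsepart) = { -, =, [ }.
Both contain =, so the two alternatives are not disjoint — LL(1) conflict.

Yes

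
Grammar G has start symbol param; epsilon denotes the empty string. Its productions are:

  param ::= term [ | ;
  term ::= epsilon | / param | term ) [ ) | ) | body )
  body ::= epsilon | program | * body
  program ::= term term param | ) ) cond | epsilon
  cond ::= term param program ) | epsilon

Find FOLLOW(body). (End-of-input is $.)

In term ::= body ): add FIRST()) = { ) }.
In body ::= * body: body is at the end, add FOLLOW(body) = { ) }.
Union: FOLLOW(body) = { ) }.

{ ) }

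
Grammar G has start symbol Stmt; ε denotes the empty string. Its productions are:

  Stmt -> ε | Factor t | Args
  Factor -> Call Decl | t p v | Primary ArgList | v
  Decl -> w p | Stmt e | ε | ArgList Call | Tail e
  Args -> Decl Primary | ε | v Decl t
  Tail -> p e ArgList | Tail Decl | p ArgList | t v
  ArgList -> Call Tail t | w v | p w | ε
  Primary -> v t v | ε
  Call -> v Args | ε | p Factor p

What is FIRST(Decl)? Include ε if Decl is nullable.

Decl -> w p contributes {w}.
From Decl -> Stmt e: Stmt nullable, take FIRST(Stmt) ∪ {e} = { e, p, t, v, w }.
Decl -> ε contributes ε.
From Decl -> ArgList Call: ArgList, Call nullable, take FIRST(ArgList) ∪ FIRST(Call) = { p, t, v, w }; also ε since the whole RHS is nullable.
From Decl -> Tail e: add FIRST(Tail) = { p, t }.
Union: FIRST(Decl) = { e, p, t, v, w, ε }.

{ e, p, t, v, w, ε }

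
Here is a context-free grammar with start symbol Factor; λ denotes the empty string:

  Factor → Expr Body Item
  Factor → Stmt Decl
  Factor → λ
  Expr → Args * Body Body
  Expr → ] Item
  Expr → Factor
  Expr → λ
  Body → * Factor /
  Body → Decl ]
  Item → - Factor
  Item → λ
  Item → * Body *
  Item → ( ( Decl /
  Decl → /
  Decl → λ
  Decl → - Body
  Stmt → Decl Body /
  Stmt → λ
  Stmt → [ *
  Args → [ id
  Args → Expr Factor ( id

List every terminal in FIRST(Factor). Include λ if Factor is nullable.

{ (, *, -, /, [, ], λ }

From Factor → Expr Body Item: Expr nullable, take FIRST(Expr) ∪ FIRST(Body) = { (, *, -, /, [, ] }.
From Factor → Stmt Decl: Stmt, Decl nullable, take FIRST(Stmt) ∪ FIRST(Decl) = { *, -, /, [, ] }; also λ since the whole RHS is nullable.
Factor → λ contributes λ.
Union: FIRST(Factor) = { (, *, -, /, [, ], λ }.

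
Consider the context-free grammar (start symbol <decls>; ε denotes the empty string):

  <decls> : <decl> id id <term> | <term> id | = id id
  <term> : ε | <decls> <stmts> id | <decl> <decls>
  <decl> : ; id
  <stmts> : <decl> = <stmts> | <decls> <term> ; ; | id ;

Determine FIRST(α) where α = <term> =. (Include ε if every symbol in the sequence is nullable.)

{ ;, =, id }

Add FIRST(<term>)\{ε} = { ;, =, id }; <term> is nullable, continue.
= is a terminal; add {=} and stop.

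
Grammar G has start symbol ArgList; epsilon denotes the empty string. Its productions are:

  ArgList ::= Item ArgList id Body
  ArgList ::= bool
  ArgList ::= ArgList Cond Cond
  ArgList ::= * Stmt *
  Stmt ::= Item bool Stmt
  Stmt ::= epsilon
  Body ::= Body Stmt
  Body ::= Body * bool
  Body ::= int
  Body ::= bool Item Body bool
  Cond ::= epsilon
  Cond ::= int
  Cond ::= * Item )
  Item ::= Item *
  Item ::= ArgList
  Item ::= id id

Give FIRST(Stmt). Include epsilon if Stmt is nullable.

From Stmt ::= Item bool Stmt: add FIRST(Item) = { *, bool, id }.
Stmt ::= epsilon contributes epsilon.
Union: FIRST(Stmt) = { *, bool, id, epsilon }.

{ *, bool, id, epsilon }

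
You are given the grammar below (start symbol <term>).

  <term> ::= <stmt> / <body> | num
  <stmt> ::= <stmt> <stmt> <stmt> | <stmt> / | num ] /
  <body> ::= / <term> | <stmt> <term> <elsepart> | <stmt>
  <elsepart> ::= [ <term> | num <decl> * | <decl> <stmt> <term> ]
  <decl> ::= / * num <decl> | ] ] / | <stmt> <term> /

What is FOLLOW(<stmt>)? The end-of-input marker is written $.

{ $, /, [, ], num }

In <term> ::= <stmt> / <body>: add FIRST(/ <body>) = { / }.
In <stmt> ::= <stmt> <stmt> <stmt>: add FIRST(<stmt> <stmt>) = { num }.
In <stmt> ::= <stmt> <stmt> <stmt>: add FIRST(<stmt>) = { num }.
In <stmt> ::= <stmt> <stmt> <stmt>: <stmt> is at the end, add FOLLOW(<stmt>) = { $, /, [, ], num }.
In <stmt> ::= <stmt> /: add FIRST(/) = { / }.
In <body> ::= <stmt> <term> <elsepart>: add FIRST(<term> <elsepart>) = { num }.
In <body> ::= <stmt>: <stmt> is at the end, add FOLLOW(<body>) = { $, /, [, ], num }.
In <elsepart> ::= <decl> <stmt> <term> ]: add FIRST(<term> ]) = { num }.
In <decl> ::= <stmt> <term> /: add FIRST(<term> /) = { num }.
Union: FOLLOW(<stmt>) = { $, /, [, ], num }.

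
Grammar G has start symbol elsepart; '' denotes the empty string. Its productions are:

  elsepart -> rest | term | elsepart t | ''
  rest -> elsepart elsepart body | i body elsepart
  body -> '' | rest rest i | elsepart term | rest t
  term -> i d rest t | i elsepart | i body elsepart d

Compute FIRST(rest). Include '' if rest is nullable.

{ i, t, '' }

From rest -> elsepart elsepart body: elsepart, elsepart, body nullable, take FIRST(elsepart) ∪ FIRST(elsepart) ∪ FIRST(body) = { i, t }; also '' since the whole RHS is nullable.
rest -> i body elsepart contributes {i}.
Union: FIRST(rest) = { i, t, '' }.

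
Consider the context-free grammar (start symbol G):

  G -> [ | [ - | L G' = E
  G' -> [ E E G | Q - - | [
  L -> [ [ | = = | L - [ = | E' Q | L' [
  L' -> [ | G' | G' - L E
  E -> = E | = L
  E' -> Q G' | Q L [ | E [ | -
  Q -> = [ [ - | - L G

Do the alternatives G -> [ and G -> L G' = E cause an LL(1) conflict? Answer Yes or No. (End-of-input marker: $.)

Yes

FIRST([) = { [ } and FIRST(L G' = E) = { -, =, [ }.
Both contain [, so the two alternatives are not disjoint — LL(1) conflict.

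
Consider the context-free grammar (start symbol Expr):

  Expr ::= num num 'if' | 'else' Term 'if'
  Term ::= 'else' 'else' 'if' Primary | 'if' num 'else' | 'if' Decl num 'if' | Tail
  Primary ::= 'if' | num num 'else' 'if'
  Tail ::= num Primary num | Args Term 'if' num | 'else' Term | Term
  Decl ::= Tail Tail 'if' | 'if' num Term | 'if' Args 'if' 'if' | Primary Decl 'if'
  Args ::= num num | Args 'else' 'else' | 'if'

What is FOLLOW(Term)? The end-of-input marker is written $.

In Expr ::= 'else' Term 'if': add FIRST('if') = { 'if' }.
In Tail ::= Args Term 'if' num: add FIRST('if' num) = { 'if' }.
In Tail ::= 'else' Term: Term is at the end, add FOLLOW(Tail) = { 'else', 'if', num }.
In Tail ::= Term: Term is at the end, add FOLLOW(Tail) = { 'else', 'if', num }.
In Decl ::= 'if' num Term: Term is at the end, add FOLLOW(Decl) = { 'if', num }.
Union: FOLLOW(Term) = { 'else', 'if', num }.

{ 'else', 'if', num }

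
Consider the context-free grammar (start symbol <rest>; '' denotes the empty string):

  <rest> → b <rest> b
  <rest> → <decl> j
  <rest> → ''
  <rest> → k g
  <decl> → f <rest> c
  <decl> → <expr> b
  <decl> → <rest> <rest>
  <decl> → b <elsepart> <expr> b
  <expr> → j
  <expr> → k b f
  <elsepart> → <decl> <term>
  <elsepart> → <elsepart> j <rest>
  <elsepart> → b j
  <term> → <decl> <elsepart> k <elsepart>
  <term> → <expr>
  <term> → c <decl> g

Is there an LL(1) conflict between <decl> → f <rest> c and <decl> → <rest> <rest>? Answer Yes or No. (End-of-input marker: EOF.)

FIRST(f <rest> c) = { f } and FIRST(<rest> <rest>) = { b, f, j, k, '' }.
Both contain f, so the two alternatives are not disjoint — LL(1) conflict.

Yes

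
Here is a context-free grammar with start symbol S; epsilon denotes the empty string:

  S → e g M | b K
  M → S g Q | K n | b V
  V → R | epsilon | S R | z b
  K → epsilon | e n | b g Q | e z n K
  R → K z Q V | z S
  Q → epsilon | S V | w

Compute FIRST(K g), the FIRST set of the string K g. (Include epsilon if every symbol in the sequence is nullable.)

{ b, e, g }

Add FIRST(K)\{epsilon} = { b, e }; K is nullable, continue.
g is a terminal; add {g} and stop.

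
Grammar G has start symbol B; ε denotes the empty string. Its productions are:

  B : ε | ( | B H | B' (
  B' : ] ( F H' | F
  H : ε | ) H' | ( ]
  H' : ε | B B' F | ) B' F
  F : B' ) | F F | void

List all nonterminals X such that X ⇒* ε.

Directly nullable (have an ε-production): B, H, H'.
No other nonterminal has a production whose RHS symbols are all nullable.

{ B, H, H' }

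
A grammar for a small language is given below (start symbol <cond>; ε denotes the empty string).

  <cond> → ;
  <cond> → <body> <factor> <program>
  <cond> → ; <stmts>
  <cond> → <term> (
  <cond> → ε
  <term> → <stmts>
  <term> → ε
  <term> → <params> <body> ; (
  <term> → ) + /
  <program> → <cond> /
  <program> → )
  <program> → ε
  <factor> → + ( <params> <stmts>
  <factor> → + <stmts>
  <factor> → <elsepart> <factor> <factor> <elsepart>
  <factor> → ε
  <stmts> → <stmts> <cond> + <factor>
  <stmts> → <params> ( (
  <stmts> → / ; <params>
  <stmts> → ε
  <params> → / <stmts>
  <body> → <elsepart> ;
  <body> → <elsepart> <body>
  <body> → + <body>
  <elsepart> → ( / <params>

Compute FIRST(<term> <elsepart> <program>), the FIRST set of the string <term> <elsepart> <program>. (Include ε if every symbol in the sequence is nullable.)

{ (, ), +, /, ; }

Add FIRST(<term>)\{ε} = { (, ), +, /, ; }; <term> is nullable, continue.
Add FIRST(<elsepart>) = { ( }; <elsepart> is not nullable, stop.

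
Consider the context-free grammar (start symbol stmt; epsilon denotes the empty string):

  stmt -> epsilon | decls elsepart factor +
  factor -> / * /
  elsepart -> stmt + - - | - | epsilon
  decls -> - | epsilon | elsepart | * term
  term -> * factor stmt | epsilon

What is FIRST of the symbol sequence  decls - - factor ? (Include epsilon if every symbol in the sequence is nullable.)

Add FIRST(decls)\{epsilon} = { *, +, -, / }; decls is nullable, continue.
- is a terminal; add {-} and stop.

{ *, +, -, / }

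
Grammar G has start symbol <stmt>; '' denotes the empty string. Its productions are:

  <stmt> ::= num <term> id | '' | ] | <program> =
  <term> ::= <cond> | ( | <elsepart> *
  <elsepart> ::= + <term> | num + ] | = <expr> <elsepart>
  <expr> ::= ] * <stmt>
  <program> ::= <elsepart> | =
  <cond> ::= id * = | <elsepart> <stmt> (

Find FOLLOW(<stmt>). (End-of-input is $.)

<stmt> is the start symbol, so $ ∈ FOLLOW(<stmt>).
In <expr> ::= ] * <stmt>: <stmt> is at the end, add FOLLOW(<expr>) = { +, =, num }.
In <cond> ::= <elsepart> <stmt> (: add FIRST(() = { ( }.
Union: FOLLOW(<stmt>) = { $, (, +, =, num }.

{ $, (, +, =, num }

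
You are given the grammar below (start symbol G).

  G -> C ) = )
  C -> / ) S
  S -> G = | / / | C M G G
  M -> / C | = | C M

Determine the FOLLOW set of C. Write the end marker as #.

{ ), /, = }

In G -> C ) = ): add FIRST() = )) = { ) }.
In S -> C M G G: add FIRST(M G G) = { /, = }.
In M -> / C: C is at the end, add FOLLOW(M) = { / }.
In M -> C M: add FIRST(M) = { /, = }.
Union: FOLLOW(C) = { ), /, = }.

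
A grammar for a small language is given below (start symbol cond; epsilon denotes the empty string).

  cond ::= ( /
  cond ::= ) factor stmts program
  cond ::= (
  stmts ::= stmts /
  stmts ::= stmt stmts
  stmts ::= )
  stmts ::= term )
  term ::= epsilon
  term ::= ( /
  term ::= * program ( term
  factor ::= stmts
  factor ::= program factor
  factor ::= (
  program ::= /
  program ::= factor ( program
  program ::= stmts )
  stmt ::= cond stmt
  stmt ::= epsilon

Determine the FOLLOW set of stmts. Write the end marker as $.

{ (, ), *, / }

In cond ::= ) factor stmts program: add FIRST(program) = { (, ), *, / }.
In stmts ::= stmts /: add FIRST(/) = { / }.
In stmts ::= stmt stmts: stmts is at the end, add FOLLOW(stmts) = { (, ), *, / }.
In factor ::= stmts: stmts is at the end, add FOLLOW(factor) = { (, ), * }.
In program ::= stmts ): add FIRST()) = { ) }.
Union: FOLLOW(stmts) = { (, ), *, / }.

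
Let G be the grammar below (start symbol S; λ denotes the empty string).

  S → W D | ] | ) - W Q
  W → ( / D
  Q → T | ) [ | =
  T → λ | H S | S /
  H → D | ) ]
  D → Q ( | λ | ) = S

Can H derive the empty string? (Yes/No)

H → D and each of D is nullable, so H ⇒* λ.

Yes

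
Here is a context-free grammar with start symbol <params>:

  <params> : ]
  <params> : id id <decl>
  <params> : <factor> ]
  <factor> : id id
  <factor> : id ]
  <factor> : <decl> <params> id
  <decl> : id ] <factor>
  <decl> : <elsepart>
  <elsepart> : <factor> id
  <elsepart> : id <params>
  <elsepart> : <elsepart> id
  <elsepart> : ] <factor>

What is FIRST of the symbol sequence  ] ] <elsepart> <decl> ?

{ ] }

] is a terminal; add {]} and stop.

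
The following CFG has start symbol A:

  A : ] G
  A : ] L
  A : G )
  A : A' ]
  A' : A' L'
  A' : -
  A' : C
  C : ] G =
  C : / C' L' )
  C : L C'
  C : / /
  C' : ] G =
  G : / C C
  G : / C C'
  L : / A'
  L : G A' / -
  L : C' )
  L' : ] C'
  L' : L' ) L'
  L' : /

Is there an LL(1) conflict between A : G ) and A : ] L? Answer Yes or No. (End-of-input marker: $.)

No

FIRST(G )) = { / } and FIRST(] L) = { ] }.
The FIRST sets are disjoint and neither alternative is nullable — no conflict.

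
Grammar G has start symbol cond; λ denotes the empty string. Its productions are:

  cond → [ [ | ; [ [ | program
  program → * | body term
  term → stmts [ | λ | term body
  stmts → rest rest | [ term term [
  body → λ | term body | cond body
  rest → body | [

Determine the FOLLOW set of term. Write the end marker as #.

{ #, *, ;, [ }

In program → body term: term is at the end, add FOLLOW(program) = { #, *, ;, [ }.
In term → term body: add FIRST(body)\{λ} = { *, ;, [ }.
  Since body is nullable, also add FOLLOW(term) = { #, *, ;, [ }.
In stmts → [ term term [: add FIRST(term [) = { *, ;, [ }.
In stmts → [ term term [: add FIRST([) = { [ }.
In body → term body: add FIRST(body)\{λ} = { *, ;, [ }.
  Since body is nullable, also add FOLLOW(body) = { #, *, ;, [ }.
Union: FOLLOW(term) = { #, *, ;, [ }.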